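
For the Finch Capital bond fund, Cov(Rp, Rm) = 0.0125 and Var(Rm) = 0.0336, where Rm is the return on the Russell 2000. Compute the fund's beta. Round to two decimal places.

β = Cov(Rp, Rm) / Var(Rm) = 0.0125 / 0.0336 = 0.3720

0.37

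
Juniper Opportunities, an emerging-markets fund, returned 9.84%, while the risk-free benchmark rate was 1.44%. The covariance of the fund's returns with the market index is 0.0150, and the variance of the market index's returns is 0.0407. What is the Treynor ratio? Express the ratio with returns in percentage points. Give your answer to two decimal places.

β = Cov / Var = 0.0150 / 0.0407 = 0.3686
Treynor = (Rp − Rf) / β = (9.84% − 1.44%) / 0.3686 = 8.40 / 0.3686 = 22.7889

22.79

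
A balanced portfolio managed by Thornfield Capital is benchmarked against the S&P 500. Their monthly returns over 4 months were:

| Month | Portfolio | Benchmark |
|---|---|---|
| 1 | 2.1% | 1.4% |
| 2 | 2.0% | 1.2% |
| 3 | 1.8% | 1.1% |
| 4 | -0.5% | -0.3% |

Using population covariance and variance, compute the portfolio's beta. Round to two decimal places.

1.59

r̄p = 1.3500%,  r̄m = 0.8500%
Cov = Σ(rp − r̄p)(rm − r̄m) / 4 = 0.7200
Var(rm) = Σ(rm − r̄m)² / 4 = 0.4525
β = Cov / Var = 0.7200 / 0.4525 = 1.5912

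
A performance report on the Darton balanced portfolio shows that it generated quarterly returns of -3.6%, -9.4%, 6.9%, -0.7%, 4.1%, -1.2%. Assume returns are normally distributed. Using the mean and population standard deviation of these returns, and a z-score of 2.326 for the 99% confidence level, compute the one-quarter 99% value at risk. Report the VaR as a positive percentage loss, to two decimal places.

r̄ = (-3.6 − 9.4 + 6.9 − 0.7 + 4.1 − 1.2) / 6 = -0.6500%
Σ(r − r̄)² = (-3.6 − (-0.6500))² + (-9.4 − (-0.6500))² + (6.9 − (-0.6500))² + … = 165.1350
σ = √[165.1350 / 6] = 5.2462%
VaR = −(r̄ − z·σ) = −(-0.6500 − 2.326 × 5.2462) = −(-12.8527) = 12.8527%

12.85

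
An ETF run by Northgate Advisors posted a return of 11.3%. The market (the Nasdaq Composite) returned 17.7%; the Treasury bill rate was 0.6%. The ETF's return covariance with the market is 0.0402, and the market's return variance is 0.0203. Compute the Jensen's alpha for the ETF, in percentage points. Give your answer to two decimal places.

β = Cov / Var = 0.0402 / 0.0203 = 1.9803
E[R] = Rf + β(Rm − Rf) = 0.6% + 1.9803 × (17.7% − 0.6%) = 34.4631%
α = Rp − E[R] = 11.3% − 34.4631% = -23.1631

-23.16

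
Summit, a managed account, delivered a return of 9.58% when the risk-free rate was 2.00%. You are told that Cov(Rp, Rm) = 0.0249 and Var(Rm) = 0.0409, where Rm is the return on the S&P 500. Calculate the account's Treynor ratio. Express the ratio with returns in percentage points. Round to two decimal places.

β = Cov / Var = 0.0249 / 0.0409 = 0.6088
Treynor = (Rp − Rf) / β = (9.58% − 2.00%) / 0.6088 = 7.58 / 0.6088 = 12.4507

12.45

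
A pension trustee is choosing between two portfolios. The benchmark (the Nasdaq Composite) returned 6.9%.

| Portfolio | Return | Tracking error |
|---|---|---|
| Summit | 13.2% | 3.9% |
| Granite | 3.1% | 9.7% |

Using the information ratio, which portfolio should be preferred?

Summit

Summit: IR = (13.2% − 6.9%) / 3.9% = 1.615
Granite: IR = (3.1% − 6.9%) / 9.7% = -0.392
Highest: Summit (1.615).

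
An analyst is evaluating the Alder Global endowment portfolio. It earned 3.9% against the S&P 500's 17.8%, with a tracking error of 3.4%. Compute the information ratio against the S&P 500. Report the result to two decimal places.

-4.09

IR = (Rp − Rb) / TE = (3.9% − 17.8%) / 3.4% = -13.90% / 3.4% = -4.0882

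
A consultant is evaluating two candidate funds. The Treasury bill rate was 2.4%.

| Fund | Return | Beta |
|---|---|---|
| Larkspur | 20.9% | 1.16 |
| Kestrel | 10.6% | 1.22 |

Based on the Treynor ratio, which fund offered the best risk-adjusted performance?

Larkspur: Treynor = (20.9% − 2.4%) / 1.16 = 15.948
Kestrel: Treynor = (10.6% − 2.4%) / 1.22 = 6.721
Highest: Larkspur (15.948).

Larkspur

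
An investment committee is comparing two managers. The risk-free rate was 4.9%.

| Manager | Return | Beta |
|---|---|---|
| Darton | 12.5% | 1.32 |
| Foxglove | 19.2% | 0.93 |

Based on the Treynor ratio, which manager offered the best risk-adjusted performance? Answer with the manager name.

Darton: Treynor = (12.5% − 4.9%) / 1.32 = 5.758
Foxglove: Treynor = (19.2% − 4.9%) / 0.93 = 15.376
Highest: Foxglove (15.376).

Foxglove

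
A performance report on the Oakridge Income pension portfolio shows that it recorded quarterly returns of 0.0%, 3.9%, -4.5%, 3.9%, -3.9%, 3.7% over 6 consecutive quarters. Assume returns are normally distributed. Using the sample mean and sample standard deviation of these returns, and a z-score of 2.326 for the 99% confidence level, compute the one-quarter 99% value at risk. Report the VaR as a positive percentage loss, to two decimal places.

μ = (0 + 3.9 − 4.5 + 3.9 − 3.9 + 3.7) / 6 = 0.5167%
Sample σ = √[Σ(r − μ)² / 5] = √[77.9683 / 5] = √15.5937 = 3.9489%
VaR = −(μ − z·σ) = −(0.5167 − 2.326 × 3.9489) = −(-8.6684) = 8.6684%

8.67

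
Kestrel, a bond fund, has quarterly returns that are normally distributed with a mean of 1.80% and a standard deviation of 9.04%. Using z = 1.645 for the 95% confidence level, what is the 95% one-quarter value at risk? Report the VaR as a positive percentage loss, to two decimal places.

VaR (as % loss) = −(μ − z·σ) = −(1.80% − 1.645 × 9.04%) = −(-13.0708%) = 13.0708%

13.07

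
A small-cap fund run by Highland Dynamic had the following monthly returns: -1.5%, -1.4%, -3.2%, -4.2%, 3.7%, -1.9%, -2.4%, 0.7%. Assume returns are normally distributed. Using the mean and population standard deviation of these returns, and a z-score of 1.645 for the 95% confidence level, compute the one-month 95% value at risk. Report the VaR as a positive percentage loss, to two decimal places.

Mean return μ = -10.20 / 8 = -1.2750%
Population std dev = √[42.6350 / 8] = 2.3085%
VaR = −(μ − z·σ) = −(-1.2750 − 1.645 × 2.3085) = −(-5.0725) = 5.0725%

5.07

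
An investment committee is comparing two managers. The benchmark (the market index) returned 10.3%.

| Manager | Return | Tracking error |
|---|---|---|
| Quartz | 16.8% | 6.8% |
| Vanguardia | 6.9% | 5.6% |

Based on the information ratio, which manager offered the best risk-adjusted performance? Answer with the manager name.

Quartz

Quartz: IR = (16.8% − 10.3%) / 6.8% = 0.956
Vanguardia: IR = (6.9% − 10.3%) / 5.6% = -0.607
Highest: Quartz (0.956).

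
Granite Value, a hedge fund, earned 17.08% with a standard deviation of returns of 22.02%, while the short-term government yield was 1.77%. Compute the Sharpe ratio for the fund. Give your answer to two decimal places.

Sharpe = (Rp − Rf) / σp = (17.08% − 1.77%) / 22.02% = 15.31% / 22.02% = 0.6953

0.70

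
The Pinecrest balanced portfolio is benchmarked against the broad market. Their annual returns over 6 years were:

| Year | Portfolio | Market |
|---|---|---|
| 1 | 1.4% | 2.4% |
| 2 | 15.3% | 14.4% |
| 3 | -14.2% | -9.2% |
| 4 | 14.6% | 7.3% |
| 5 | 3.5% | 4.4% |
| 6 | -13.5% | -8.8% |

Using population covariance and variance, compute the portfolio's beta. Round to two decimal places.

r̄p = 1.1833%,  r̄m = 1.7500%
Cov = Σ(rp − r̄p)(rm − r̄m) / 6 = 97.1125
Var(rm) = Σ(rm − r̄m)² / 6 = 71.5792
β = Cov / Var = 97.1125 / 71.5792 = 1.3567

1.36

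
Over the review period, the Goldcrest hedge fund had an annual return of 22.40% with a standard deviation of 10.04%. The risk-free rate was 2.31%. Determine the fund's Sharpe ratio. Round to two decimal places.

Sharpe = (Rp − Rf) / σp = (22.40% − 2.31%) / 10.04% = 20.09% / 10.04% = 2.0010

2.00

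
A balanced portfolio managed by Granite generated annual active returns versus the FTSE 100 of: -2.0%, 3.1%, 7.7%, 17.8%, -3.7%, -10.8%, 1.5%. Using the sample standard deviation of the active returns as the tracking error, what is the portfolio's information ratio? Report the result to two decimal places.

0.21

Mean return r̄ = 13.60 / 7 = 1.9429%
Σ(r − r̄)² = (-2 − 1.9429)² + (3.1 − 1.9429)² + (7.7 − 1.9429)² + … = 495.8971
σ = √[495.8971 / 6] = 9.0912%
IR = r̄ / tracking error = 1.9429 / 9.0912 = 0.2137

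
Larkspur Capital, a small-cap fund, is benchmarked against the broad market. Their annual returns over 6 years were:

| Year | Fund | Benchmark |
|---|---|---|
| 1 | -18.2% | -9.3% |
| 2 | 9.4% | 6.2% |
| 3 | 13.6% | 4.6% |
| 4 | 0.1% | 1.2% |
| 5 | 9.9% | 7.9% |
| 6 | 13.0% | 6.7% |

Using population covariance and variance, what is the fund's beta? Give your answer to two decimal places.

r̄p = 4.6333%,  r̄m = 2.8833%
Cov = Σ(rp − r̄p)(rm − r̄m) / 6 = 62.5622
Var(rm) = Σ(rm − r̄m)² / 6 = 34.1581
β = Cov / Var = 62.5622 / 34.1581 = 1.8315

1.83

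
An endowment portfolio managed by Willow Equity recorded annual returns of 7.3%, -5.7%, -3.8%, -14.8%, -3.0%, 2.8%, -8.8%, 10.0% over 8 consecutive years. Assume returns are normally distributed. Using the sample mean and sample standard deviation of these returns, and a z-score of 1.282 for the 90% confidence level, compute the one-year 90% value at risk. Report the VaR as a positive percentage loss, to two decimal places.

12.63

Mean return r̄ = -16.00 / 8 = -2.0000%
Σ(r − r̄)² = (7.3 − (-2.0000))² + (-5.7 − (-2.0000))² + … = 481.5400
σ = √[481.5400 / 7] = 8.2941%
VaR = −(r̄ − z·σ) = −(-2.0000 − 1.282 × 8.2941) = −(-12.6330) = 12.6330%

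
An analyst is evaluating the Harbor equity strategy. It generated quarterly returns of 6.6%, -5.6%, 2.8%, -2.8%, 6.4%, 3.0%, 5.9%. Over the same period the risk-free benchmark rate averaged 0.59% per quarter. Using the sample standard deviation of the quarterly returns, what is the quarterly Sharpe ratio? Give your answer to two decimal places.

0.36

Mean return r̄ = 16.30 / 7 = 2.3286%
Sample std dev = √[137.4143 / 6] = 4.7856%
Sharpe = (r̄ − rf) / σ = (2.3286 − 0.59) / 4.7856 = 1.7386 / 4.7856 = 0.3633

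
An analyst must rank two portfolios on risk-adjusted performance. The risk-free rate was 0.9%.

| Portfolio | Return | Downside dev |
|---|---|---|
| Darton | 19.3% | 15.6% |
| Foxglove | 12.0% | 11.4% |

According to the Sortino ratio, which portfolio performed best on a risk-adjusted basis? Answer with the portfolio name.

Darton

Darton: Sortino ratio = (19.3% − 0.9%) / 15.6% = 1.179
Foxglove: Sortino ratio = (12.0% − 0.9%) / 11.4% = 0.974
Highest: Darton (1.179).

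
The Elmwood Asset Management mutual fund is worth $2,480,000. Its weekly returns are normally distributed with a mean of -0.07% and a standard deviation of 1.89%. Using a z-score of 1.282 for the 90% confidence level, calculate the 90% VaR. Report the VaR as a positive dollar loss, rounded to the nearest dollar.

$61,826

Return at the 90% tail: μ − z·σ = -0.07% − 1.282 × 1.89% = -0.07 − 2.42298 = -2.49298%
VaR = −(-2.49298%) × $2,480,000 = 2.49298% × $2,480,000 = $61,826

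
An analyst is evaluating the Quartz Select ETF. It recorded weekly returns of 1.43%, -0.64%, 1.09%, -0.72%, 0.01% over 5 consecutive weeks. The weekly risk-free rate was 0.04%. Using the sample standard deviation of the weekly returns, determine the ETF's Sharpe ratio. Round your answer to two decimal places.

Mean return r̄ = 1.170 / 5 = 0.2340%
Σ(r − r̄)² = (1.43 − 0.2340)² + (-0.64 − 0.2340)² + (1.09 − 0.2340)² + … = 3.8873
sample σ = √(3.8873 / 4) = √0.9718 = 0.9858%
Sharpe = (r̄ − rf) / σ = (0.2340 − 0.04) / 0.9858 = 0.1940 / 0.9858 = 0.1968

0.20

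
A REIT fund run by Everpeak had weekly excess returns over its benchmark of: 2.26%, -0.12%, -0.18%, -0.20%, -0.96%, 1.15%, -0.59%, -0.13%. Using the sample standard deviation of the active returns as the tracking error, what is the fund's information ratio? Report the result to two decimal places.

0.15

r̄ = (2.26 − 0.12 − 0.18 − 0.2 − 0.96 + 1.15 − 0.59 − 0.13) / 8 = 0.1538%
Sample std dev = √[7.6144 / 7] = 1.0430%
IR = r̄ / tracking error = 0.1538 / 1.0430 = 0.1475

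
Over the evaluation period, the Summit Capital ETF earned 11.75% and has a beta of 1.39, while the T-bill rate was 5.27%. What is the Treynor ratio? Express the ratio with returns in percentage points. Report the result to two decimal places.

Treynor = (Rp − Rf) / β = (11.75% − 5.27%) / 1.39 = 6.48 / 1.39 = 4.6619

4.66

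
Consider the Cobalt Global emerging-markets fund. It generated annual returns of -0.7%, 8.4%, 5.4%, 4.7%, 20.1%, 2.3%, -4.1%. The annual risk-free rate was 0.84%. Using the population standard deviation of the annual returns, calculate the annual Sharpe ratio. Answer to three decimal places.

Mean return μ = 36.10 / 7 = 5.1571%
Population std dev = √[362.2371 / 7] = 7.1936%
Sharpe = (μ − rf) / σ = (5.1571 − 0.84) / 7.1936 = 4.3171 / 7.1936 = 0.6001

0.600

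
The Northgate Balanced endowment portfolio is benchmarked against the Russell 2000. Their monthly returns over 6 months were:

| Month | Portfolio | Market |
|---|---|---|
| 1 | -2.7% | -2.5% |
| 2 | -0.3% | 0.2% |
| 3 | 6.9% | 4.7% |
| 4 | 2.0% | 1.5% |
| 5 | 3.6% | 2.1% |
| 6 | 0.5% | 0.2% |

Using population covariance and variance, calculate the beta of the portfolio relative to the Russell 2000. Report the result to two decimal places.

r̄p = 1.6667%,  r̄m = 1.0333%
Cov = Σ(rp − r̄p)(rm − r̄m) / 6 = 6.5744
Var(rm) = Σ(rm − r̄m)² / 6 = 4.7789
β = Cov / Var = 6.5744 / 4.7789 = 1.3757

1.38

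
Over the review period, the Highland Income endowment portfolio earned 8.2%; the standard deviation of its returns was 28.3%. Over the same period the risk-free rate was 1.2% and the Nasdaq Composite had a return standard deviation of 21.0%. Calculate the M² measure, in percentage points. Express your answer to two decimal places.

Sharpe = (Rp − Rf) / σp = (8.2% − 1.2%) / 28.3% = 0.2473
M² = Rf + Sharpe × σm = 1.2% + 0.2473 × 21.0% = 6.3933%

6.39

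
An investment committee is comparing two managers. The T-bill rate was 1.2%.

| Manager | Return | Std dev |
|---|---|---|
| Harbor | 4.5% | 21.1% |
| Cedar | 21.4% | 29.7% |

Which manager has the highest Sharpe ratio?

Cedar

Harbor: Sharpe ratio = (4.5% − 1.2%) / 21.1% = 0.156
Cedar: Sharpe ratio = (21.4% − 1.2%) / 29.7% = 0.680
Highest: Cedar (0.680).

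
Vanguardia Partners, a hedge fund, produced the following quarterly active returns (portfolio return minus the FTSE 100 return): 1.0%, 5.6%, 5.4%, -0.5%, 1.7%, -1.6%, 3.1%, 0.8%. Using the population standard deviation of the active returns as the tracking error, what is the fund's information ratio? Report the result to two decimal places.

0.80

Mean return μ = 15.50 / 8 = 1.9375%
Population σ = √[Σ(r − μ)² / 8] = √[47.4388 / 8] = √5.9299 = 2.4351%
IR = μ / tracking error = 1.9375 / 2.4351 = 0.7957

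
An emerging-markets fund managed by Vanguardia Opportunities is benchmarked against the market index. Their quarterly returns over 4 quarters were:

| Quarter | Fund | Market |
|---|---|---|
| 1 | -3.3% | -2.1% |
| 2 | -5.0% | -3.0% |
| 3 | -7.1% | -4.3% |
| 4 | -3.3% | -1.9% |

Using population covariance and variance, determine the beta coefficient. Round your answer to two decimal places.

r̄p = -4.6750%,  r̄m = -2.8250%
Cov = Σ(rp − r̄p)(rm − r̄m) / 4 = 1.4756
Var(rm) = Σ(rm − r̄m)² / 4 = 0.8969
β = Cov / Var = 1.4756 / 0.8969 = 1.6452

1.65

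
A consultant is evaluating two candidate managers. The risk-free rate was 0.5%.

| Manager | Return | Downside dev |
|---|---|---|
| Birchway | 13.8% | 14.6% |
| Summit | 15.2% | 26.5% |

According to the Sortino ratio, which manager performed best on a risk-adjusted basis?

Birchway

Birchway: Sortino ratio = (13.8% − 0.5%) / 14.6% = 0.911
Summit: Sortino ratio = (15.2% − 0.5%) / 26.5% = 0.555
Highest: Birchway (0.911).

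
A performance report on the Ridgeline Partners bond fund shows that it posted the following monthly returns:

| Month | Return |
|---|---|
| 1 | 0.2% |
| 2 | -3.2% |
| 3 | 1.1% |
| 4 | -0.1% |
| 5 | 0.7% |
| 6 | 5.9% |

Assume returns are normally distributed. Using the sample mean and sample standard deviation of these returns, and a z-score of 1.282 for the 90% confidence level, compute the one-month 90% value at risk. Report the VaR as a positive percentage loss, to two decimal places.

r̄ = (0.2 − 3.2 + 1.1 − 0.1 + 0.7 + 5.9) / 6 = 0.7667%
Sample std dev = √[43.2733 / 5] = 2.9419%
VaR = −(r̄ − z·σ) = −(0.7667 − 1.282 × 2.9419) = −(-3.0048) = 3.0048%

3.00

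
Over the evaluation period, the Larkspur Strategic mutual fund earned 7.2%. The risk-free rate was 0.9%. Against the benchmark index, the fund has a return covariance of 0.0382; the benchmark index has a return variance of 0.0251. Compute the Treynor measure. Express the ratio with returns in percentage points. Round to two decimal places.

4.14

β = Cov / Var = 0.0382 / 0.0251 = 1.5219
Treynor = (Rp − Rf) / β = (7.2% − 0.9%) / 1.5219 = 6.30 / 1.5219 = 4.1396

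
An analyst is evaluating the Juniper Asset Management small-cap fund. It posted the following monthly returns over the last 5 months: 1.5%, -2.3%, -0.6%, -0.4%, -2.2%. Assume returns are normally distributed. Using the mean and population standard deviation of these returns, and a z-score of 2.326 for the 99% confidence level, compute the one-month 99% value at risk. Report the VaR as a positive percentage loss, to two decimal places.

4.04

Mean return r̄ = -4.00 / 5 = -0.8000%
Σ(r − r̄)² = (1.5 − (-0.8000))² + (-2.3 − (-0.8000))² + (-0.6 − (-0.8000))² + … = 9.7000
population σ = √(9.7000 / 5) = √1.9400 = 1.3928%
VaR = −(r̄ − z·σ) = −(-0.8000 − 2.326 × 1.3928) = −(-4.0397) = 4.0397%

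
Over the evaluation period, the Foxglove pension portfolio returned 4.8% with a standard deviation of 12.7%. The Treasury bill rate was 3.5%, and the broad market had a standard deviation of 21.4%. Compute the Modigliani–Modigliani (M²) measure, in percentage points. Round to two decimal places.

5.69

Sharpe = (Rp − Rf) / σp = (4.8% − 3.5%) / 12.7% = 0.1024
M² = Rf + Sharpe × σm = 3.5% + 0.1024 × 21.4% = 5.6914%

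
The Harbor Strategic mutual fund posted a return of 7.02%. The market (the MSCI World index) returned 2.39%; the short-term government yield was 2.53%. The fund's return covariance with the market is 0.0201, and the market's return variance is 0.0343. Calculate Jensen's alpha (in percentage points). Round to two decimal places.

4.57

β = Cov / Var = 0.0201 / 0.0343 = 0.5860
E[R] = Rf + β(Rm − Rf) = 2.53% + 0.5860 × (2.39% − 2.53%) = 2.4480%
α = Rp − E[R] = 7.02% − 2.4480% = 4.5720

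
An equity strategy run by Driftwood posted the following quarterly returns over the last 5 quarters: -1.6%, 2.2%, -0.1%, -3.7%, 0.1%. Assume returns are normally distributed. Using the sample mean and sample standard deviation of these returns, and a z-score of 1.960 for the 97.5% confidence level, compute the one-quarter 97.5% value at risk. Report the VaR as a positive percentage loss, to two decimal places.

4.91

r̄ = (-1.6 + 2.2 − 0.1 − 3.7 + 0.1) / 5 = -0.6200%
Σ(r − r̄)² = (-1.6 − (-0.6200))² + (2.2 − (-0.6200))² + … = 19.1880
σ = √[19.1880 / 4] = 2.1902%
VaR = −(r̄ − z·σ) = −(-0.6200 − 1.960 × 2.1902) = −(-4.9128) = 4.9128%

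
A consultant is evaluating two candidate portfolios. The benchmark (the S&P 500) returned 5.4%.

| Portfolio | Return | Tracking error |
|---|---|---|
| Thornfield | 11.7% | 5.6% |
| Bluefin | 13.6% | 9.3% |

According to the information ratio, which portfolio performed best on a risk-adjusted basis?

Thornfield: IR = (11.7% − 5.4%) / 5.6% = 1.125
Bluefin: IR = (13.6% − 5.4%) / 9.3% = 0.882
Highest: Thornfield (1.125).

Thornfield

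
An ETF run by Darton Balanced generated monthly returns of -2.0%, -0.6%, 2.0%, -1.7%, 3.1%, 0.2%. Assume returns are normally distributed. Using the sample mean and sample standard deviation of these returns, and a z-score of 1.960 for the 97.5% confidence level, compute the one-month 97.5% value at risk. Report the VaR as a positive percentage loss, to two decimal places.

r̄ = (-2 − 0.6 + 2 − 1.7 + 3.1 + 0.2) / 6 = 1.00 / 6 = 0.1667%
Σ(r − r̄)² = 20.7333; sample σ = √(20.7333/5) = 2.0363%
VaR = −(r̄ − z·σ) = −(0.1667 − 1.960 × 2.0363) = −(-3.8244) = 3.8244%

3.82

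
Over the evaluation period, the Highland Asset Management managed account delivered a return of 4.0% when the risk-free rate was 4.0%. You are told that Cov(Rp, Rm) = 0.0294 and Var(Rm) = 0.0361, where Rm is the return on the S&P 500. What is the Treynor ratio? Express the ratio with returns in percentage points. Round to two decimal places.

0.00

β = Cov / Var = 0.0294 / 0.0361 = 0.8144
Treynor = (Rp − Rf) / β = (4.0% − 4.0%) / 0.8144 = 0.00 / 0.8144 = 0.0000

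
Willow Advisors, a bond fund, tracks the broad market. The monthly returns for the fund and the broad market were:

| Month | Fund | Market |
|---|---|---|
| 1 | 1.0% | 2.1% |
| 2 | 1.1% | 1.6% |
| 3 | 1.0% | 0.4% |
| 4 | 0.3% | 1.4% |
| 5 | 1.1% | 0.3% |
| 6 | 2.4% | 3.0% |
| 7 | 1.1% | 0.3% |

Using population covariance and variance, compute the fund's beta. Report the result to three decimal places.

r̄p = 1.1429%,  r̄m = 1.3000%
Cov = Σ(rp − r̄p)(rm − r̄m) / 7 = 0.3057
Var(rm) = Σ(rm − r̄m)² / 7 = 0.9200
β = Cov / Var = 0.3057 / 0.9200 = 0.3323

0.332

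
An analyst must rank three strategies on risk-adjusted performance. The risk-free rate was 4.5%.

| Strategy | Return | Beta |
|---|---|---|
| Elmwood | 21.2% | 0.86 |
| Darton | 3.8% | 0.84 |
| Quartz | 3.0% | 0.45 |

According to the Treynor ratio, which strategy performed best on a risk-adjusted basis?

Elmwood: Treynor = (21.2% − 4.5%) / 0.86 = 19.419
Darton: Treynor = (3.8% − 4.5%) / 0.84 = -0.833
Quartz: Treynor = (3.0% − 4.5%) / 0.45 = -3.333
Highest: Elmwood (19.419).

Elmwood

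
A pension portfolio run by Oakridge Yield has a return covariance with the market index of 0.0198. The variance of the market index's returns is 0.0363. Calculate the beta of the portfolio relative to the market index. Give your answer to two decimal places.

0.55

β = Cov(Rp, Rm) / Var(Rm) = 0.0198 / 0.0363 = 0.5455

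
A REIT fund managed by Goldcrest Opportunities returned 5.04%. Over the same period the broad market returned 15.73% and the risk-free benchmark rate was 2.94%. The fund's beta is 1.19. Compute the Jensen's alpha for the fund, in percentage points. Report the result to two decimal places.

-13.12

CAPM expected return = Rf + β(Rm − Rf) = 2.94% + 1.19 × (15.73% − 2.94%) = 2.94 + 1.19 × 12.79 = 18.1601%
Jensen's α = Rp − E[R] = 5.04% − 18.1601% = -13.1201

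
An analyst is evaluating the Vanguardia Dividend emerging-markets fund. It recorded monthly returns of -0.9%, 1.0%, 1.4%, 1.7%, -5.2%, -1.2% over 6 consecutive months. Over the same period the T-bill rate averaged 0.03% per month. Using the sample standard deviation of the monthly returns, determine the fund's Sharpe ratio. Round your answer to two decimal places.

-0.22

r̄ = (-0.9 + 1 + 1.4 + 1.7 − 5.2 − 1.2) / 6 = -0.5333%
Sample std dev = √[33.4333 / 5] = 2.5859%
Sharpe = (r̄ − rf) / σ = (-0.5333 − 0.03) / 2.5859 = -0.5633 / 2.5859 = -0.2178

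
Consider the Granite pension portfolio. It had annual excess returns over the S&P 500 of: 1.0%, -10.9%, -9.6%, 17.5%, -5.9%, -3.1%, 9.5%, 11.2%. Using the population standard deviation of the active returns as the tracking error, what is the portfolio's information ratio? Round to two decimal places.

r̄ = (1 − 10.9 − 9.6 + 17.5 − 5.9 − 3.1 + 9.5 + 11.2) / 8 = 9.70 / 8 = 1.2125%
Σ(r − r̄)² = (1 − 1.2125)² + (-10.9 − 1.2125)² + (-9.6 − 1.2125)² + … = 766.5688
σ = √[766.5688 / 8] = 9.7888%
IR = r̄ / tracking error = 1.2125 / 9.7888 = 0.1239

0.12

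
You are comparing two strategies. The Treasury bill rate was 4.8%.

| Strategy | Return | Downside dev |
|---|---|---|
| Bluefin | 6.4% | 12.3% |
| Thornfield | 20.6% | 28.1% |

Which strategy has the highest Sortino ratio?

Thornfield

Bluefin: Sortino ratio = (6.4% − 4.8%) / 12.3% = 0.130
Thornfield: Sortino ratio = (20.6% − 4.8%) / 28.1% = 0.562
Highest: Thornfield (0.562).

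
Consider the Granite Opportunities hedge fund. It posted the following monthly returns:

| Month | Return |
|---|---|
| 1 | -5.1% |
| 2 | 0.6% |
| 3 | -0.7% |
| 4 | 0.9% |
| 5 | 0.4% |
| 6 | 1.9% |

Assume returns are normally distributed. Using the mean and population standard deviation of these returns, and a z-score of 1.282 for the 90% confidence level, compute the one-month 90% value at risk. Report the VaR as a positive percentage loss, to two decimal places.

3.24

μ = (-5.1 + 0.6 − 0.7 + 0.9 + 0.4 + 1.9) / 6 = -2.00 / 6 = -0.3333%
Population std dev = √[30.7733 / 6] = 2.2647%
VaR = −(μ − z·σ) = −(-0.3333 − 1.282 × 2.2647) = −(-3.2366) = 3.2366%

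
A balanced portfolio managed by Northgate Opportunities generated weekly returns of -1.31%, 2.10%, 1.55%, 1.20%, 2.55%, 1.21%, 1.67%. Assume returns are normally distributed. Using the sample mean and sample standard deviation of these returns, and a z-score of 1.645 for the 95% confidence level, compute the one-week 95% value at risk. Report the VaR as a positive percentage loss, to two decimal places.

r̄ = (-1.31 + 2.1 + 1.55 + 1.2 + 2.55 + 1.21 + 1.67) / 7 = 1.2814%
Sample std dev = √[9.2297 / 6] = 1.2403%
VaR = −(r̄ − z·σ) = −(1.2814 − 1.645 × 1.2403) = −(-0.7589) = 0.7589%

0.76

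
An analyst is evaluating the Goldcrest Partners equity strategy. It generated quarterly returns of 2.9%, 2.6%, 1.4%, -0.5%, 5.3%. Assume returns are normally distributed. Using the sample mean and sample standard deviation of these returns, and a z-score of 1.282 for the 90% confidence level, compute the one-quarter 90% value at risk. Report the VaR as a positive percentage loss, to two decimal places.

r̄ = (2.9 + 2.6 + 1.4 − 0.5 + 5.3) / 5 = 11.70 / 5 = 2.3400%
Σ(r − r̄)² = 18.0920; sample σ = √(18.0920/4) = 2.1267%
VaR = −(r̄ − z·σ) = −(2.3400 − 1.282 × 2.1267) = −(-0.3864) = 0.3864%

0.39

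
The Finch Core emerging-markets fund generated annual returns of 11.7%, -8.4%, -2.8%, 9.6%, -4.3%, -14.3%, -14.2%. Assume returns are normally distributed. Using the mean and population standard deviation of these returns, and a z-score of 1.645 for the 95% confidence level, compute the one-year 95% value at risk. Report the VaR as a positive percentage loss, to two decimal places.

r̄ = (11.7 − 8.4 − 2.8 + 9.6 − 4.3 − 14.3 − 14.2) / 7 = -3.2429%
Population σ = √[Σ(r − r̄)² / 7] = √[658.4571 / 7] = √94.0653 = 9.6987%
VaR = −(r̄ − z·σ) = −(-3.2429 − 1.645 × 9.6987) = −(-19.1973) = 19.1973%

19.20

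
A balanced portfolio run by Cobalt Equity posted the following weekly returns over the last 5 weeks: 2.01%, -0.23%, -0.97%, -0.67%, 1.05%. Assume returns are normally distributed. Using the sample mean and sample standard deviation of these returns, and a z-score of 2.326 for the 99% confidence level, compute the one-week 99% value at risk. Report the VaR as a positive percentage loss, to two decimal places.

2.68

μ = (2.01 − 0.23 − 0.97 − 0.67 + 1.05) / 5 = 0.2380%
Σ(r − μ)² = 6.3021; sample σ = √(6.3021/4) = 1.2552%
VaR = −(μ − z·σ) = −(0.2380 − 2.326 × 1.2552) = −(-2.6816) = 2.6816%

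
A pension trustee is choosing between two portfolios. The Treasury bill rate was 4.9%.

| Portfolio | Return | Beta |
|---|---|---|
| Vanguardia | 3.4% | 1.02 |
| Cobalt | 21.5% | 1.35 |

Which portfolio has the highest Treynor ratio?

Cobalt

Vanguardia: Treynor = (3.4% − 4.9%) / 1.02 = -1.471
Cobalt: Treynor = (21.5% − 4.9%) / 1.35 = 12.296
Highest: Cobalt (12.296).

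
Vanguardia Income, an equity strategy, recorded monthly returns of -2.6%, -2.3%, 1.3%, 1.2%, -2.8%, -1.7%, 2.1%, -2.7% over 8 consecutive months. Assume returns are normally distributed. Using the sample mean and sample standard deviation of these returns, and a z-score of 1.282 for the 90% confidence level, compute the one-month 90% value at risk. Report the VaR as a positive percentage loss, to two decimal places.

3.62

Mean return r̄ = -7.50 / 8 = -0.9375%
Sample σ = √[Σ(r − r̄)² / 7] = √[30.5788 / 7] = √4.3684 = 2.0901%
VaR = −(r̄ − z·σ) = −(-0.9375 − 1.282 × 2.0901) = −(-3.6170) = 3.6170%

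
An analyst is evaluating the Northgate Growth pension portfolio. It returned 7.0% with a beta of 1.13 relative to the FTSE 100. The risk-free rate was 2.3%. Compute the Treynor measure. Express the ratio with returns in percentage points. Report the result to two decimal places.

4.16

Treynor = (Rp − Rf) / β = (7.0% − 2.3%) / 1.13 = 4.70 / 1.13 = 4.1593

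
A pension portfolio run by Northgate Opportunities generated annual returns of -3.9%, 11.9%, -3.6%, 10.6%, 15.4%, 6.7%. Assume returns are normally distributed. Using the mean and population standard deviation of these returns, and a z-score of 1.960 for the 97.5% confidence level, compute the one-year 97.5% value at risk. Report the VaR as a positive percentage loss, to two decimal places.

8.46

μ = (-3.9 + 11.9 − 3.6 + 10.6 + 15.4 + 6.7) / 6 = 6.1833%
Σ(r − μ)² = 334.7883; population σ = √(334.7883/6) = 7.4698%
VaR = −(μ − z·σ) = −(6.1833 − 1.960 × 7.4698) = −(-8.4575) = 8.4575%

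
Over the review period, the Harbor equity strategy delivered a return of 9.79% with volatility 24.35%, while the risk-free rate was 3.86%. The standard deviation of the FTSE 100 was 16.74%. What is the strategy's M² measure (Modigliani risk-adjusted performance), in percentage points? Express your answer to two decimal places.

7.94

Sharpe = (Rp − Rf) / σp = (9.79% − 3.86%) / 24.35% = 0.2435
M² = Rf + Sharpe × σm = 3.86% + 0.2435 × 16.74% = 7.9362%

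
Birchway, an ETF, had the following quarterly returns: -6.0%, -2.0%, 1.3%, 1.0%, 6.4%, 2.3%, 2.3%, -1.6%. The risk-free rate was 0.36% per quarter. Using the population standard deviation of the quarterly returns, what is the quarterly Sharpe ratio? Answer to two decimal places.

μ = (-6 − 2 + 1.3 + 1 + 6.4 + 2.3 + 2.3 − 1.6) / 8 = 3.70 / 8 = 0.4625%
Σ(r − μ)² = 95.0788; population σ = √(95.0788/8) = 3.4474%
Sharpe = (μ − rf) / σ = (0.4625 − 0.36) / 3.4474 = 0.1025 / 3.4474 = 0.0297

0.03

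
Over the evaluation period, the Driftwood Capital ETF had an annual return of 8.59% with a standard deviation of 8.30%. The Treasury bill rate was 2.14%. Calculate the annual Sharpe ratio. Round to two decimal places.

Sharpe = (Rp − Rf) / σp = (8.59% − 2.14%) / 8.30% = 6.45% / 8.30% = 0.7771

0.78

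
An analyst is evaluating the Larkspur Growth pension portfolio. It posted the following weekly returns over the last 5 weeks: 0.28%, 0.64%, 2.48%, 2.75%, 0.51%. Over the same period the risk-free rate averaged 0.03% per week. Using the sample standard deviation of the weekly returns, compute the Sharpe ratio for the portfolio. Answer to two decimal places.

1.10

Mean return r̄ = 6.660 / 5 = 1.3320%
Σ(r − r̄)² = 5.5899; sample σ = √(5.5899/4) = 1.1821%
Sharpe = (r̄ − rf) / σ = (1.3320 − 0.03) / 1.1821 = 1.3020 / 1.1821 = 1.1014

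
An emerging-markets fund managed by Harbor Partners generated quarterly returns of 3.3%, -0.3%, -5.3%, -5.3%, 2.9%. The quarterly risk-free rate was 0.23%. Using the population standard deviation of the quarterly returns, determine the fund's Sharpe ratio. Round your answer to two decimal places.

-0.31

r̄ = (3.3 − 0.3 − 5.3 − 5.3 + 2.9) / 5 = -0.9400%
Population std dev = √[71.1520 / 5] = 3.7723%
Sharpe = (r̄ − rf) / σ = (-0.9400 − 0.23) / 3.7723 = -1.1700 / 3.7723 = -0.3102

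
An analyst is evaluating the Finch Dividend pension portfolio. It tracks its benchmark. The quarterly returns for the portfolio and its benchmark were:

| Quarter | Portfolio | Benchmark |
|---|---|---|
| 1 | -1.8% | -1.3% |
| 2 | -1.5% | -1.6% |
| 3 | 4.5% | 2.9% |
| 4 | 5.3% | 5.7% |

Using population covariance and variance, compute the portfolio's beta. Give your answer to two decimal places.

r̄p = 1.6250%,  r̄m = 1.4250%
Cov = Σ(rp − r̄p)(rm − r̄m) / 4 = 9.6844
Var(rm) = Σ(rm − r̄m)² / 4 = 9.2569
β = Cov / Var = 9.6844 / 9.2569 = 1.0462

1.05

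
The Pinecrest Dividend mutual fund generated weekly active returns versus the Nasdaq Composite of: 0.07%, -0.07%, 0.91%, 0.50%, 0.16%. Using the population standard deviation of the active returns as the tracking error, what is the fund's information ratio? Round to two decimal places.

0.89

r̄ = (0.07 − 0.07 + 0.91 + 0.5 + 0.16) / 5 = 0.3140%
Σ(r − r̄)² = (0.07 − 0.3140)² + (-0.07 − 0.3140)² + … = 0.6205
population σ = √(0.6205 / 5) = √0.1241 = 0.3523%
IR = r̄ / tracking error = 0.3140 / 0.3523 = 0.8913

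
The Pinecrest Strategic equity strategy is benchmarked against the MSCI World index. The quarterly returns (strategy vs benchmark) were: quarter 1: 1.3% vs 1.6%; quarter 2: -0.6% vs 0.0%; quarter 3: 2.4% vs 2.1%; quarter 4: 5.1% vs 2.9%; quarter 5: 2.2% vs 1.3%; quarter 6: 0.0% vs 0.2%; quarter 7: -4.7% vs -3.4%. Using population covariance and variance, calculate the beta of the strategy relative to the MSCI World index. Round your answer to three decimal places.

r̄p = 0.8143%,  r̄m = 0.6714%
Cov = Σ(rp − r̄p)(rm − r̄m) / 7 = 5.2747
Var(rm) = Σ(rm − r̄m)² / 7 = 3.6449
β = Cov / Var = 5.2747 / 3.6449 = 1.4471

1.447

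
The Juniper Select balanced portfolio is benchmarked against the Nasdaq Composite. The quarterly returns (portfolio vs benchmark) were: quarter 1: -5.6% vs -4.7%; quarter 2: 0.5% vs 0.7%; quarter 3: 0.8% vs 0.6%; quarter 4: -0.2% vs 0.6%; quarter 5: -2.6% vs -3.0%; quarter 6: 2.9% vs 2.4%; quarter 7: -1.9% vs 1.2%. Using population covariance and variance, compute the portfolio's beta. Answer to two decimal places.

0.97

r̄p = -0.8714%,  r̄m = -0.3143%
Cov = Σ(rp − r̄p)(rm − r̄m) / 7 = 5.3704
Var(rm) = Σ(rm − r̄m)² / 7 = 5.5441
β = Cov / Var = 5.3704 / 5.5441 = 0.9687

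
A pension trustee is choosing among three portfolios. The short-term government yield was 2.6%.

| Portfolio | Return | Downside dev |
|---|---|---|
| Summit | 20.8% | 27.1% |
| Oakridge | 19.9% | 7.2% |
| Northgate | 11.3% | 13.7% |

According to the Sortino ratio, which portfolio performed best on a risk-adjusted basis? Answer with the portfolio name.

Summit: Sortino ratio = (20.8% − 2.6%) / 27.1% = 0.672
Oakridge: Sortino ratio = (19.9% − 2.6%) / 7.2% = 2.403
Northgate: Sortino ratio = (11.3% − 2.6%) / 13.7% = 0.635
Highest: Oakridge (2.403).

Oakridge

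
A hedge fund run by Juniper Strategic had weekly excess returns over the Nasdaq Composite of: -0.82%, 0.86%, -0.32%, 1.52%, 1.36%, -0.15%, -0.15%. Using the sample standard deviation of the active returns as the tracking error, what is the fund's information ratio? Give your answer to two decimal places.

0.36

μ = (-0.82 + 0.86 − 0.32 + 1.52 + 1.36 − 0.15 − 0.15) / 7 = 0.3286%
Σ(r − μ)² = 4.9637; sample σ = √(4.9637/6) = 0.9096%
IR = μ / tracking error = 0.3286 / 0.9096 = 0.3613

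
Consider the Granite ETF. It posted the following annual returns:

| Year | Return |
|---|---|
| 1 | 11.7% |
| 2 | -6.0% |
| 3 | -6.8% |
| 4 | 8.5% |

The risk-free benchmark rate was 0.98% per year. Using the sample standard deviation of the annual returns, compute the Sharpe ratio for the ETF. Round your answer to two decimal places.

r̄ = (11.7 − 6 − 6.8 + 8.5) / 4 = 1.8500%
Σ(r − r̄)² = 277.6900; sample σ = √(277.6900/3) = 9.6210%
Sharpe = (r̄ − rf) / σ = (1.8500 − 0.98) / 9.6210 = 0.8700 / 9.6210 = 0.0904

0.09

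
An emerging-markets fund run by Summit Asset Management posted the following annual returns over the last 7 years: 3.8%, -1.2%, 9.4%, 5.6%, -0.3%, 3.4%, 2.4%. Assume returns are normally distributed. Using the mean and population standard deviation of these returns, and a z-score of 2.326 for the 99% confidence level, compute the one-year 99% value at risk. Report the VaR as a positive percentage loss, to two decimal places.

Mean return μ = 23.10 / 7 = 3.3000%
Population σ = √[Σ(r − μ)² / 7] = √[76.7800 / 7] = √10.9686 = 3.3119%
VaR = −(μ − z·σ) = −(3.3000 − 2.326 × 3.3119) = −(-4.4035) = 4.4035%

4.40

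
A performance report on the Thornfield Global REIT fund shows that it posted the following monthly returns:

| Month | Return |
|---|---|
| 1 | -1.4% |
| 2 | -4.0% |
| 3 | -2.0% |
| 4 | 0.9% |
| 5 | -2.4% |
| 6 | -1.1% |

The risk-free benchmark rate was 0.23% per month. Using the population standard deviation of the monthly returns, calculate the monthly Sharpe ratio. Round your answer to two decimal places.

r̄ = (-1.4 − 4 − 2 + 0.9 − 2.4 − 1.1) / 6 = -10.00 / 6 = -1.6667%
Population σ = √[Σ(r − r̄)² / 6] = √[13.0733 / 6] = √2.1789 = 1.4761%
Sharpe = (r̄ − rf) / σ = (-1.6667 − 0.23) / 1.4761 = -1.8967 / 1.4761 = -1.2849

-1.28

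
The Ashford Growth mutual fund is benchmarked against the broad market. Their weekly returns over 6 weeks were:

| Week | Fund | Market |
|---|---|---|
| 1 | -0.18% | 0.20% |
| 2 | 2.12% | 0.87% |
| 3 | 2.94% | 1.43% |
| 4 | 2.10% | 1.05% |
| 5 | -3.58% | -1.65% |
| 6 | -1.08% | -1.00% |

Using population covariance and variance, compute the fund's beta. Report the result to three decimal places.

r̄p = 0.3867%,  r̄m = 0.1500%
Cov = Σ(rp − r̄p)(rm − r̄m) / 6 = 2.4761
Var(rm) = Σ(rm − r̄m)² / 6 = 1.2553
β = Cov / Var = 2.4761 / 1.2553 = 1.9725

1.973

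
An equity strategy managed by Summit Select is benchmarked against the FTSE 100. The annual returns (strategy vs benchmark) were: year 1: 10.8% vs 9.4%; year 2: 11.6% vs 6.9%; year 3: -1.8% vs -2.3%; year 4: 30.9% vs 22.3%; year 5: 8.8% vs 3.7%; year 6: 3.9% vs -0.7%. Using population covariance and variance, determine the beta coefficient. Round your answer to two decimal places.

r̄p = 10.7000%,  r̄m = 6.5500%
Cov = Σ(rp − r̄p)(rm − r̄m) / 6 = 80.6817
Var(rm) = Σ(rm − r̄m)² / 6 = 65.8858
β = Cov / Var = 80.6817 / 65.8858 = 1.2246

1.22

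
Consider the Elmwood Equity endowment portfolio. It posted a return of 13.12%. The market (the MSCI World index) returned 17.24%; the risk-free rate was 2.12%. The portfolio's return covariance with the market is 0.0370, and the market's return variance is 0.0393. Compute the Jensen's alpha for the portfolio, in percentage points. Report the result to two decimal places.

β = Cov / Var = 0.0370 / 0.0393 = 0.9415
E[R] = Rf + β(Rm − Rf) = 2.12% + 0.9415 × (17.24% − 2.12%) = 16.3555%
α = Rp − E[R] = 13.12% − 16.3555% = -3.2355

-3.24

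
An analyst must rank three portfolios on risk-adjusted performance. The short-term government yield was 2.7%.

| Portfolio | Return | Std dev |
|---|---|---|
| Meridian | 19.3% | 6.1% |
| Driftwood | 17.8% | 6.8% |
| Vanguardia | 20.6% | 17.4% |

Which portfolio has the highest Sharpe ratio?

Meridian

Meridian: Sharpe ratio = (19.3% − 2.7%) / 6.1% = 2.721
Driftwood: Sharpe ratio = (17.8% − 2.7%) / 6.8% = 2.221
Vanguardia: Sharpe ratio = (20.6% − 2.7%) / 17.4% = 1.029
Highest: Meridian (2.721).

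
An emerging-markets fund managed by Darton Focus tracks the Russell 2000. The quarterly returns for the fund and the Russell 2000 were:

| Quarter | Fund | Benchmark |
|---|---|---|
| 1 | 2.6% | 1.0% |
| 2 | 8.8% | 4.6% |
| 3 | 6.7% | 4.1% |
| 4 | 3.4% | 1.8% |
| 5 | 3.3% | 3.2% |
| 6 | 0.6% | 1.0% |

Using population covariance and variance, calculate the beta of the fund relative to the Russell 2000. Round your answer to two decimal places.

r̄p = 4.2333%,  r̄m = 2.6167%
Cov = Σ(rp − r̄p)(rm − r̄m) / 6 = 3.5611
Var(rm) = Σ(rm − r̄m)² / 6 = 2.0614
β = Cov / Var = 3.5611 / 2.0614 = 1.7275

1.73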